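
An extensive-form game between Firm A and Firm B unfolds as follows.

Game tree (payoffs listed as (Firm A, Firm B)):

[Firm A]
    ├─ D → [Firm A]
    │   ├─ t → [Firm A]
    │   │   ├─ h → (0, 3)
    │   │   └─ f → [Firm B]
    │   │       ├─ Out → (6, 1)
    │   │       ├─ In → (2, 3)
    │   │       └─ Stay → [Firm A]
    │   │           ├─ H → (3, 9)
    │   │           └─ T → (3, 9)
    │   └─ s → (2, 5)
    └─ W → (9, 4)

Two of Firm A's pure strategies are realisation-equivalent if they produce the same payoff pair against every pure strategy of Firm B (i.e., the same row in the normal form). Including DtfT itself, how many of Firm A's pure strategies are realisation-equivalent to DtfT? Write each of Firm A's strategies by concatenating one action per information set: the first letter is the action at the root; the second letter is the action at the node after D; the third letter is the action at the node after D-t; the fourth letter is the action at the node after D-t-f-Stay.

Row for DtfT (columns Out, In, Stay): (6,1) (2,3) (3,9).
Every one of Firm A's information sets is on the play path for some reply by Firm B when Firm A follows DtfT.
Even so, DtfH happens to produce the same payoff in every column — so 2 strategies share this row.

2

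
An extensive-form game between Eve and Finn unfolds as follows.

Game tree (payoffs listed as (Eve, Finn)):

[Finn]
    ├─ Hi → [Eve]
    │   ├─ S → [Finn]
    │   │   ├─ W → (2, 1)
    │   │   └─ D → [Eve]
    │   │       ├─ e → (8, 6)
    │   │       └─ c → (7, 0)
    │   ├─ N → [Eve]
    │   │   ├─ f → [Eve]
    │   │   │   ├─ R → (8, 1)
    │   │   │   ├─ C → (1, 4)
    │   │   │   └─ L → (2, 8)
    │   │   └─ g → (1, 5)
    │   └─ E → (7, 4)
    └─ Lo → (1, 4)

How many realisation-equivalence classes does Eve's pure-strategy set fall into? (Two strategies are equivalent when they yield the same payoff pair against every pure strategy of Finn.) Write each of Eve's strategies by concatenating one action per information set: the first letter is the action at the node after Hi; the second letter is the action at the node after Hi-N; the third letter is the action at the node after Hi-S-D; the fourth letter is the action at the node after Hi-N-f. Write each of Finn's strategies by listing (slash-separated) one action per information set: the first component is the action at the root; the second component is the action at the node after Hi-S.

Eve has 36 pure strategies: SfeR, SfeC, SfeL, SfcR, SfcC, SfcL, SgeR, SgeC, SgeL, SgcR, SgcC, SgcL, NfeR, NfeC, NfeL, NfcR, NfcC, NfcL, NgeR, NgeC, NgeL, NgcR, NgcC, NgcL, EfeR, EfeC, EfeL, EfcR, EfcC, EfcL, EgeR, EgeC, EgeL, EgcR, EgcC, EgcL. Columns: Hi/W, Hi/D, Lo/W, Lo/D.
{SfeR, SfeC, SfeL, SgeR, SgeC, SgeL} → row (2,1) (8,6) (1,4) (1,4)
{SfcR, SfcC, SfcL, SgcR, SgcC, SgcL} → row (2,1) (7,0) (1,4) (1,4)
{NfeR, NfcR} → row (8,1) (8,1) (1,4) (1,4)
{NfeC, NfcC} → row (1,4) (1,4) (1,4) (1,4)
{NfeL, NfcL} → row (2,8) (2,8) (1,4) (1,4)
{NgeR, NgeC, NgeL, NgcR, NgcC, NgcL} → row (1,5) (1,5) (1,4) (1,4)
{EfeR, EfeC, EfeL, EfcR, EfcC, EfcL, EgeR, EgeC, EgeL, EgcR, EgcC, EgcL} → row (7,4) (7,4) (1,4) (1,4)
That's 7 distinct rows out of 36 strategies.

7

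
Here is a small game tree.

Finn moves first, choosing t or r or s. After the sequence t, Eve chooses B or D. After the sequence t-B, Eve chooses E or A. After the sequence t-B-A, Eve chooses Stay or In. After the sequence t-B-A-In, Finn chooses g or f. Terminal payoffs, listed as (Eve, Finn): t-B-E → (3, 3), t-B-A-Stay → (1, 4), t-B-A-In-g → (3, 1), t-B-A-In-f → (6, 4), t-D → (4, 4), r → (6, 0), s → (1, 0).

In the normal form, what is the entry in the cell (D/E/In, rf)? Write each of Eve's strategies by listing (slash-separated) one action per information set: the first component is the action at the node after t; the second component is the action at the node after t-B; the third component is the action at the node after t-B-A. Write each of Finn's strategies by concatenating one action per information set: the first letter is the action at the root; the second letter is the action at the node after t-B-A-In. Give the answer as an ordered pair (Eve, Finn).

Trace the play path from the root:
  Finn plays r
→ terminal payoff (6, 0).
(Eve's choice at the node after t is never reached on this path, so it doesn't affect the outcome.)

(6, 0)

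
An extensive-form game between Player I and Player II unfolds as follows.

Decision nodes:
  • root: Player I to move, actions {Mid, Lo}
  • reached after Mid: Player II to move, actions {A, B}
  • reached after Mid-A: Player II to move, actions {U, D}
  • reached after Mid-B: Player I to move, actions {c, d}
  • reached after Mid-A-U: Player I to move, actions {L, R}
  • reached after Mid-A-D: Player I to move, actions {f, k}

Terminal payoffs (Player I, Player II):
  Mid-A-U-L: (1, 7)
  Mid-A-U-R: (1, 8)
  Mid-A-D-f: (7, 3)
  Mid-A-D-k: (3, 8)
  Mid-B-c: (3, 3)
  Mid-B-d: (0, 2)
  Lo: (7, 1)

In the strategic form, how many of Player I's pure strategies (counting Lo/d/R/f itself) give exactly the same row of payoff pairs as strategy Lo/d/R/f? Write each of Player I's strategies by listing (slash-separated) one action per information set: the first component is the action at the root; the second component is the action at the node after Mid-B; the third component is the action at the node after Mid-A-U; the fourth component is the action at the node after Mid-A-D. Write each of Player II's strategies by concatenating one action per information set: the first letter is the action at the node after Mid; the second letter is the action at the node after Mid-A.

8

Row for Lo/d/R/f (columns AU, AD, BU, BD): (7,1) (7,1) (7,1) (7,1).
Under Lo/d/R/f, Player I's choice at the node after Mid-B and at the node after Mid-A-U and at the node after Mid-A-D can never be reached regardless of what Player II does, so varying those choices leaves every outcome unchanged.
Holding the reachable choices fixed and varying the unreachable ones freely already gives 2 × 2 × 2 = 8 equivalent strategies.
No other strategy reproduces this row, so those 8 are the full class: Lo/c/L/f, Lo/c/L/k, Lo/c/R/f, Lo/c/R/k, Lo/d/L/f, Lo/d/L/k, Lo/d/R/f, Lo/d/R/k.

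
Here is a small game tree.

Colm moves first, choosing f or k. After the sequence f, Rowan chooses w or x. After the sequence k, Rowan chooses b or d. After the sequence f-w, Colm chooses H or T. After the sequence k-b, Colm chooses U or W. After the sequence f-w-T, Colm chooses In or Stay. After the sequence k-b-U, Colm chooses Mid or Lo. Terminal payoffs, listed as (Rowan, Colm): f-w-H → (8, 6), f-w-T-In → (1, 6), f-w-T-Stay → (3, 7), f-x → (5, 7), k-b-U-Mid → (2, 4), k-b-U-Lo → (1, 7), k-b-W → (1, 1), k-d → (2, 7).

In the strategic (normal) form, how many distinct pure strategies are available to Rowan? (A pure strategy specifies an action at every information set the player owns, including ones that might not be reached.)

4

Rowan owns the node after f with actions {w, x} — two choices.
Rowan owns the node after k with actions {b, d} — two choices.
A pure strategy fixes one action at each information set independently, so the count is the product 2 × 2 = 4.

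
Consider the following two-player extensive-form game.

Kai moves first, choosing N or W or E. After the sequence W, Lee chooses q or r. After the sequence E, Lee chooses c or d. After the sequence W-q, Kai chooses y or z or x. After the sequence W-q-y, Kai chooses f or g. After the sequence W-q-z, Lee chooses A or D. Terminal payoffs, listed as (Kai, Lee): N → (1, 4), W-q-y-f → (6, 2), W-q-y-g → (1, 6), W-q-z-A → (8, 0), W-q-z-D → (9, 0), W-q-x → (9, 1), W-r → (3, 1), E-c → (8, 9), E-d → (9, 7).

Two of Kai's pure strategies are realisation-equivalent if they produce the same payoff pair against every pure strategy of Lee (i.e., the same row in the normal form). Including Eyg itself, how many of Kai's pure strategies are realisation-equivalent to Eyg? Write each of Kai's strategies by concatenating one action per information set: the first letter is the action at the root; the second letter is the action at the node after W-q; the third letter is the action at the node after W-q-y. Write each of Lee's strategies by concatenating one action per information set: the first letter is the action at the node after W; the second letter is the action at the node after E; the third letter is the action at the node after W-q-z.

6

Row for Eyg (columns qcA, qcD, qdA, qdD, rcA, rcD, rdA, rdD): (8,9) (8,9) (9,7) (9,7) (8,9) (8,9) (9,7) (9,7).
Under Eyg, Kai's choice at the node after W-q and at the node after W-q-y can never be reached regardless of what Lee does, so varying those choices leaves every outcome unchanged.
Holding the reachable choices fixed and varying the unreachable ones freely already gives 3 × 2 = 6 equivalent strategies.
No other strategy reproduces this row, so those 6 are the full class: Eyf, Eyg, Ezf, Ezg, Exf, Exg.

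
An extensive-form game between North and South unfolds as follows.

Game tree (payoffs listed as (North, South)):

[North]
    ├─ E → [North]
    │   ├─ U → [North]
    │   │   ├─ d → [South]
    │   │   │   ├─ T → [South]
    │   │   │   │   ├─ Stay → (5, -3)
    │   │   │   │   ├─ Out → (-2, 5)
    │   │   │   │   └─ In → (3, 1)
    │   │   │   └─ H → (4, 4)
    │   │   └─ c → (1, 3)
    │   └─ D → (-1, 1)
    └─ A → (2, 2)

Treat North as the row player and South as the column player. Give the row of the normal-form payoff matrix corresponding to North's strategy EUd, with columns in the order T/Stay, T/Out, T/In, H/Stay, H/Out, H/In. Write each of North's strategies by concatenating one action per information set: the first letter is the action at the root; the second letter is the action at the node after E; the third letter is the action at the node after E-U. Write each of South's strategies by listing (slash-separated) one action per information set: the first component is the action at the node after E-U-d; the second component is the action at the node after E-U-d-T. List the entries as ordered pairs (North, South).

vs T/Stay: North plays E → North plays U at [E] → North plays d at [E-U] → South plays T at [E-U-d] → South plays Stay at [E-U-d-T] → (5, -3)
vs T/Out: North plays E → North plays U at [E] → North plays d at [E-U] → South plays T at [E-U-d] → South plays Out at [E-U-d-T] → (-2, 5)
vs T/In: North plays E → North plays U at [E] → North plays d at [E-U] → South plays T at [E-U-d] → South plays In at [E-U-d-T] → (3, 1)
vs H/Stay: North plays E → North plays U at [E] → North plays d at [E-U] → South plays H at [E-U-d] → (4, 4)
vs H/Out: North plays E → North plays U at [E] → North plays d at [E-U] → South plays H at [E-U-d] → (4, 4)
vs H/In: North plays E → North plays U at [E] → North plays d at [E-U] → South plays H at [E-U-d] → (4, 4)

(5,-3) (-2,5) (3,1) (4,4) (4,4) (4,4)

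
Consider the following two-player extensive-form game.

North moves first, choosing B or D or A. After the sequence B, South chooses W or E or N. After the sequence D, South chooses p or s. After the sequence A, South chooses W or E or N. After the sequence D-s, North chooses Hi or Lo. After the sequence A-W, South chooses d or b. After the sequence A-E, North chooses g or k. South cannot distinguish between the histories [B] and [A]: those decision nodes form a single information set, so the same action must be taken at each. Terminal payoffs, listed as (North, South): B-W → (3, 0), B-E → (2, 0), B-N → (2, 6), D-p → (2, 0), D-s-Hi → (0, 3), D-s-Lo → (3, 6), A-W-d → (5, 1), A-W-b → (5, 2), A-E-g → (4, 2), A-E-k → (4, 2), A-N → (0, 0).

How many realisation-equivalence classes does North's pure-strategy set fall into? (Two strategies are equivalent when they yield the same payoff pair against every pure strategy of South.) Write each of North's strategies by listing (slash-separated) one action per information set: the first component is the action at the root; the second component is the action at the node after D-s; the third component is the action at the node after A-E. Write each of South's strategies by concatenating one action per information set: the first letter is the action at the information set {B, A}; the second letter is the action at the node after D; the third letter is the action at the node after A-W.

North has 12 pure strategies: B/Hi/g, B/Hi/k, B/Lo/g, B/Lo/k, D/Hi/g, D/Hi/k, D/Lo/g, D/Lo/k, A/Hi/g, A/Hi/k, A/Lo/g, A/Lo/k. Columns: Wpd, Wpb, Wsd, Wsb, Epd, Epb, Esd, Esb, Npd, Npb, Nsd, Nsb.
{B/Hi/g, B/Hi/k, B/Lo/g, B/Lo/k} → row (3,0) (3,0) (3,0) (3,0) (2,0) (2,0) (2,0) (2,0) (2,6) (2,6) (2,6) (2,6)
{D/Hi/g, D/Hi/k} → row (2,0) (2,0) (0,3) (0,3) (2,0) (2,0) (0,3) (0,3) (2,0) (2,0) (0,3) (0,3)
{D/Lo/g, D/Lo/k} → row (2,0) (2,0) (3,6) (3,6) (2,0) (2,0) (3,6) (3,6) (2,0) (2,0) (3,6) (3,6)
{A/Hi/g, A/Hi/k, A/Lo/g, A/Lo/k} → row (5,1) (5,2) (5,1) (5,2) (4,2) (4,2) (4,2) (4,2) (0,0) (0,0) (0,0) (0,0)
That's 4 distinct rows out of 12 strategies.

4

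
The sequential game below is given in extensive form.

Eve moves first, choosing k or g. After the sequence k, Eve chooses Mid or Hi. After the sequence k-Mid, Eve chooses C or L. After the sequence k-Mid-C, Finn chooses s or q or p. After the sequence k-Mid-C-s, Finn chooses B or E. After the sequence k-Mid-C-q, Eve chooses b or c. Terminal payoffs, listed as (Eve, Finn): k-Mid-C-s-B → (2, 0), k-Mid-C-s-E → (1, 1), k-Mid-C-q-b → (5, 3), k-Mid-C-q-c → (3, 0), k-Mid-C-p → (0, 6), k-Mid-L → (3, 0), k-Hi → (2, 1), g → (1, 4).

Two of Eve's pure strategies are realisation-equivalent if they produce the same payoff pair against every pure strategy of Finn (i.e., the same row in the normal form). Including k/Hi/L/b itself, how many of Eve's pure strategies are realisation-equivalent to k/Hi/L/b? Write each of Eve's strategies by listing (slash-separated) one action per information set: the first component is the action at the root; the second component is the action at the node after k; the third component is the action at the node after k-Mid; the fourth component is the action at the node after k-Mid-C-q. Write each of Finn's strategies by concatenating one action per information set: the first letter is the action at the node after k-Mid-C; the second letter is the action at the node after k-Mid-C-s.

Row for k/Hi/L/b (columns sB, sE, qB, qE, pB, pE): (2,1) (2,1) (2,1) (2,1) (2,1) (2,1).
Under k/Hi/L/b, Eve's choice at the node after k-Mid and at the node after k-Mid-C-q can never be reached regardless of what Finn does, so varying those choices leaves every outcome unchanged.
Holding the reachable choices fixed and varying the unreachable ones freely already gives 2 × 2 = 4 equivalent strategies.
No other strategy reproduces this row, so those 4 are the full class: k/Hi/C/b, k/Hi/C/c, k/Hi/L/b, k/Hi/L/c.

4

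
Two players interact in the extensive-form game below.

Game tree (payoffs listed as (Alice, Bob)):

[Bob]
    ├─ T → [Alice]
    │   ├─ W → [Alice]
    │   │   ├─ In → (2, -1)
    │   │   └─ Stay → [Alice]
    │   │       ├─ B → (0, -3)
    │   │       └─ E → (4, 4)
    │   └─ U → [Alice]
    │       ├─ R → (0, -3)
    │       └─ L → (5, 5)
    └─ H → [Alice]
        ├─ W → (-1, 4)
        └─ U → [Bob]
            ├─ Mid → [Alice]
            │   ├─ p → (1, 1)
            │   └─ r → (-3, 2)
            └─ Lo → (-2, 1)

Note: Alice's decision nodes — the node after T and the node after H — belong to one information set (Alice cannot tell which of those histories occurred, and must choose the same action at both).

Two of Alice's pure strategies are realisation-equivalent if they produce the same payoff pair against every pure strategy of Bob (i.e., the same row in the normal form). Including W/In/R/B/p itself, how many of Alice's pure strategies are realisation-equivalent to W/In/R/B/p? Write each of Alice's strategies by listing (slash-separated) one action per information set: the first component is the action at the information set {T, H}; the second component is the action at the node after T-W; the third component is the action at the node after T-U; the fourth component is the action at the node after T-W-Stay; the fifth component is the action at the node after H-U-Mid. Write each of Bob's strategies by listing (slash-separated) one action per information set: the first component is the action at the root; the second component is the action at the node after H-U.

8

Row for W/In/R/B/p (columns T/Mid, T/Lo, H/Mid, H/Lo): (2,-1) (2,-1) (-1,4) (-1,4).
Under W/In/R/B/p, Alice's choice at the node after T-U and at the node after T-W-Stay and at the node after H-U-Mid can never be reached regardless of what Bob does, so varying those choices leaves every outcome unchanged.
Holding the reachable choices fixed and varying the unreachable ones freely already gives 2 × 2 × 2 = 8 equivalent strategies.
No other strategy reproduces this row, so those 8 are the full class: W/In/R/B/p, W/In/R/B/r, W/In/R/E/p, W/In/R/E/r, W/In/L/B/p, W/In/L/B/r, W/In/L/E/p, W/In/L/E/r.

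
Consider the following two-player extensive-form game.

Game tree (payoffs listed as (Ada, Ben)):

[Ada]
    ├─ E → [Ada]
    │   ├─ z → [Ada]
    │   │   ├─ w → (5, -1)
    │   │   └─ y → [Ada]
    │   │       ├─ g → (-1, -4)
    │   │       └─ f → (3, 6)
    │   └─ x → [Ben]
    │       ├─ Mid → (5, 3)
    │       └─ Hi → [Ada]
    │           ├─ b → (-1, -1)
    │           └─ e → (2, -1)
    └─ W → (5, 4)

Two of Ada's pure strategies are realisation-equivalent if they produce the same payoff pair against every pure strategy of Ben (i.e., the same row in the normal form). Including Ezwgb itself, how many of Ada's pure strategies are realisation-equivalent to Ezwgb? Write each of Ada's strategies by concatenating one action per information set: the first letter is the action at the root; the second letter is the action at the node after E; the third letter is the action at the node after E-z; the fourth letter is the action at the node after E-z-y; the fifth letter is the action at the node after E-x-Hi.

Row for Ezwgb (columns Mid, Hi): (5,-1) (5,-1).
Under Ezwgb, Ada's choice at the node after E-z-y and at the node after E-x-Hi can never be reached regardless of what Ben does, so varying those choices leaves every outcome unchanged.
Holding the reachable choices fixed and varying the unreachable ones freely already gives 2 × 2 = 4 equivalent strategies.
No other strategy reproduces this row, so those 4 are the full class: Ezwgb, Ezwge, Ezwfb, Ezwfe.

4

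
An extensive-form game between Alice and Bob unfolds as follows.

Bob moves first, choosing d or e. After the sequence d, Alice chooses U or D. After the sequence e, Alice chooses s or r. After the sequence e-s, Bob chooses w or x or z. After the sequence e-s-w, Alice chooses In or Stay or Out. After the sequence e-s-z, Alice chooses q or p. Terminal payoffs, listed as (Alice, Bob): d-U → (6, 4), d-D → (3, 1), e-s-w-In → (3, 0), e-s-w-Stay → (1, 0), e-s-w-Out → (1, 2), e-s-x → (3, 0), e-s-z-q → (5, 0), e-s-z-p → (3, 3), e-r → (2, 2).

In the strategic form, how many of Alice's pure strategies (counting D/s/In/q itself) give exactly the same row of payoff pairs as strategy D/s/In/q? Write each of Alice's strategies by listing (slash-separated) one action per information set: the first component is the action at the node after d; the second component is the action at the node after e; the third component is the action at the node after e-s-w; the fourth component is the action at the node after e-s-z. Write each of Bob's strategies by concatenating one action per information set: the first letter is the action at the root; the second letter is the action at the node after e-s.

1

Row for D/s/In/q (columns dw, dx, dz, ew, ex, ez): (3,1) (3,1) (3,1) (3,0) (3,0) (5,0).
Every one of Alice's information sets is on the play path for some reply by Bob when Alice follows D/s/In/q.
Changing the action at any of them therefore changes at least one column, so only D/s/In/q itself gives this row.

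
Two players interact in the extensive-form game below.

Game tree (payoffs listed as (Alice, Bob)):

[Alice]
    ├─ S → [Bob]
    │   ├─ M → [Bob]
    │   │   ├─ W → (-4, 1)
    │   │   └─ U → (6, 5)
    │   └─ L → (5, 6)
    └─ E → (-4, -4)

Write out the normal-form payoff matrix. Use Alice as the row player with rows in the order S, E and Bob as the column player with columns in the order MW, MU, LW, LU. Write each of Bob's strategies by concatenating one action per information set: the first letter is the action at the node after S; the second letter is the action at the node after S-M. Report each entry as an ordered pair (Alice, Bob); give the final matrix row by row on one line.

S: (-4,1) (6,5) (5,6) (5,6) | E: (-4,-4) (-4,-4) (-4,-4) (-4,-4)

           MW       MU       LW       LU
   S   (-4,1)    (6,5)    (5,6)    (5,6)
   E  (-4,-4)  (-4,-4)  (-4,-4)  (-4,-4)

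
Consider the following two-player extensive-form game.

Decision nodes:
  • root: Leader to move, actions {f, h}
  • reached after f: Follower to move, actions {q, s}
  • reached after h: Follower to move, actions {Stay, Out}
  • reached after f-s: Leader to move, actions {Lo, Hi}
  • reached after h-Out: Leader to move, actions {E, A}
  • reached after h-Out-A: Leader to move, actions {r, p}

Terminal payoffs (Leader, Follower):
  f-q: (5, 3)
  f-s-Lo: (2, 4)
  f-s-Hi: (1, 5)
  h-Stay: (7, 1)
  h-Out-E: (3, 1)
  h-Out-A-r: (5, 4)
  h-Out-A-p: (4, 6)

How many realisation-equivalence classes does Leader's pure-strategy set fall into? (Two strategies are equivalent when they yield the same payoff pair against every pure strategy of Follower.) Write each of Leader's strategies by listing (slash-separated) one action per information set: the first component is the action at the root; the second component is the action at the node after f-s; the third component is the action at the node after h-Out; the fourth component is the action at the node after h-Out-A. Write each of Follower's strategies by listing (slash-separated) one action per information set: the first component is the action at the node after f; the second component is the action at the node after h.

Leader has 16 pure strategies: f/Lo/E/r, f/Lo/E/p, f/Lo/A/r, f/Lo/A/p, f/Hi/E/r, f/Hi/E/p, f/Hi/A/r, f/Hi/A/p, h/Lo/E/r, h/Lo/E/p, h/Lo/A/r, h/Lo/A/p, h/Hi/E/r, h/Hi/E/p, h/Hi/A/r, h/Hi/A/p. Columns: q/Stay, q/Out, s/Stay, s/Out.
{f/Lo/E/r, f/Lo/E/p, f/Lo/A/r, f/Lo/A/p} → row (5,3) (5,3) (2,4) (2,4)
{f/Hi/E/r, f/Hi/E/p, f/Hi/A/r, f/Hi/A/p} → row (5,3) (5,3) (1,5) (1,5)
{h/Lo/E/r, h/Lo/E/p, h/Hi/E/r, h/Hi/E/p} → row (7,1) (3,1) (7,1) (3,1)
{h/Lo/A/r, h/Hi/A/r} → row (7,1) (5,4) (7,1) (5,4)
{h/Lo/A/p, h/Hi/A/p} → row (7,1) (4,6) (7,1) (4,6)
That's 5 distinct rows out of 16 strategies.

5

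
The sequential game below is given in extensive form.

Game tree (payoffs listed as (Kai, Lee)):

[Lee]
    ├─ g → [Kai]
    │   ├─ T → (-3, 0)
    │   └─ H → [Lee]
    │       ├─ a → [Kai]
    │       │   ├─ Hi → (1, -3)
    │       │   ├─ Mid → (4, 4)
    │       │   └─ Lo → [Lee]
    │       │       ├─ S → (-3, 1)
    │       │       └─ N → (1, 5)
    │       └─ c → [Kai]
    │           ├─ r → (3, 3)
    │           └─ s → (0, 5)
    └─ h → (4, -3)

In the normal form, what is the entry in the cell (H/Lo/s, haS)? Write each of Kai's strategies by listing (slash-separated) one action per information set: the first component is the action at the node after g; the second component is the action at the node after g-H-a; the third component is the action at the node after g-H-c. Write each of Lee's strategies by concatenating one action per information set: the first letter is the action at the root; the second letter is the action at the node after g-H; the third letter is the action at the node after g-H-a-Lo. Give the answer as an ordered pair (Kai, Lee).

Trace the play path from the root:
  Lee plays h
→ terminal payoff (4, -3).
(Kai's choice at the node after g is never reached on this path, so it doesn't affect the outcome.)

(4, -3)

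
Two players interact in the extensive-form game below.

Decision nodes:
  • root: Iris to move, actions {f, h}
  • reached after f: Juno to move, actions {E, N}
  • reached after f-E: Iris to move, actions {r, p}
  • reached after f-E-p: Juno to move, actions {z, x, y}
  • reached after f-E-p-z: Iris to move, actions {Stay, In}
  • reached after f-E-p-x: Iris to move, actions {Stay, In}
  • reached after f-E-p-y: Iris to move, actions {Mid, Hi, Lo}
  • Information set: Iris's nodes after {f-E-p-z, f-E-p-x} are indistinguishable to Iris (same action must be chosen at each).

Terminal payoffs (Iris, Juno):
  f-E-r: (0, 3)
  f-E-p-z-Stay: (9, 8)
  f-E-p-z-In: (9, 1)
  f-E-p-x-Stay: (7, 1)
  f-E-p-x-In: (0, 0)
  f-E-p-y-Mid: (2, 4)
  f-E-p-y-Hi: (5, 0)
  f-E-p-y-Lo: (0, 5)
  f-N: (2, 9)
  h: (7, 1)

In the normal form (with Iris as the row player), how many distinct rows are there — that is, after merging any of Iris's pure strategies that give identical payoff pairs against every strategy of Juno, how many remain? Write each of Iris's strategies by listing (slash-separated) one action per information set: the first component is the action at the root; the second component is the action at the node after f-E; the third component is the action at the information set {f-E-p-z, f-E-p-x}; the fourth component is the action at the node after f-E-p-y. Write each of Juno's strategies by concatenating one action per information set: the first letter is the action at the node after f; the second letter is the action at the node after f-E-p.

8

Iris has 24 pure strategies: f/r/Stay/Mid, f/r/Stay/Hi, f/r/Stay/Lo, f/r/In/Mid, f/r/In/Hi, f/r/In/Lo, f/p/Stay/Mid, f/p/Stay/Hi, f/p/Stay/Lo, f/p/In/Mid, f/p/In/Hi, f/p/In/Lo, h/r/Stay/Mid, h/r/Stay/Hi, h/r/Stay/Lo, h/r/In/Mid, h/r/In/Hi, h/r/In/Lo, h/p/Stay/Mid, h/p/Stay/Hi, h/p/Stay/Lo, h/p/In/Mid, h/p/In/Hi, h/p/In/Lo. Columns: Ez, Ex, Ey, Nz, Nx, Ny.
{f/r/Stay/Mid, f/r/Stay/Hi, f/r/Stay/Lo, f/r/In/Mid, f/r/In/Hi, f/r/In/Lo} → row (0,3) (0,3) (0,3) (2,9) (2,9) (2,9)
{f/p/Stay/Mid} → row (9,8) (7,1) (2,4) (2,9) (2,9) (2,9)
{f/p/Stay/Hi} → row (9,8) (7,1) (5,0) (2,9) (2,9) (2,9)
{f/p/Stay/Lo} → row (9,8) (7,1) (0,5) (2,9) (2,9) (2,9)
{f/p/In/Mid} → row (9,1) (0,0) (2,4) (2,9) (2,9) (2,9)
{f/p/In/Hi} → row (9,1) (0,0) (5,0) (2,9) (2,9) (2,9)
{f/p/In/Lo} → row (9,1) (0,0) (0,5) (2,9) (2,9) (2,9)
{h/r/Stay/Mid, h/r/Stay/Hi, h/r/Stay/Lo, h/r/In/Mid, h/r/In/Hi, h/r/In/Lo, h/p/Stay/Mid, h/p/Stay/Hi, h/p/Stay/Lo, h/p/In/Mid, h/p/In/Hi, h/p/In/Lo} → row (7,1) (7,1) (7,1) (7,1) (7,1) (7,1)
That's 8 distinct rows out of 24 strategies.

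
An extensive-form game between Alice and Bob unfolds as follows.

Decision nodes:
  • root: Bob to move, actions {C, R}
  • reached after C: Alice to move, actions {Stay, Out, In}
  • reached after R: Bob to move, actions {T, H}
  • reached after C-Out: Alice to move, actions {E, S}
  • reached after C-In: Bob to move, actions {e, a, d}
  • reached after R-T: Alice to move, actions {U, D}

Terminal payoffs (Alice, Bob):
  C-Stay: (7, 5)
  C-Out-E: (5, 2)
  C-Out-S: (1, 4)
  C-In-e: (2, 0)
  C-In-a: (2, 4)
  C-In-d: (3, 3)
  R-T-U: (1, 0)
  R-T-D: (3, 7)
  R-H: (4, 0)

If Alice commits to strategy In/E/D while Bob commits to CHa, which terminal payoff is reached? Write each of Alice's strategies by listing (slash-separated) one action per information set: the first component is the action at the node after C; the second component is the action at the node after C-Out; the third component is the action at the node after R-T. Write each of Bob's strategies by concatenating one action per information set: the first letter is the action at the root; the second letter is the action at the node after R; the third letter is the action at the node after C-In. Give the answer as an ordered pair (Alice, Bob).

(2, 4)

Trace the play path from the root:
  Bob plays C
  Alice plays In at [C]
  Bob plays a at [C-In]
→ terminal payoff (2, 4).
(Alice's choice at the node after C-Out is never reached on this path, so it doesn't affect the outcome.)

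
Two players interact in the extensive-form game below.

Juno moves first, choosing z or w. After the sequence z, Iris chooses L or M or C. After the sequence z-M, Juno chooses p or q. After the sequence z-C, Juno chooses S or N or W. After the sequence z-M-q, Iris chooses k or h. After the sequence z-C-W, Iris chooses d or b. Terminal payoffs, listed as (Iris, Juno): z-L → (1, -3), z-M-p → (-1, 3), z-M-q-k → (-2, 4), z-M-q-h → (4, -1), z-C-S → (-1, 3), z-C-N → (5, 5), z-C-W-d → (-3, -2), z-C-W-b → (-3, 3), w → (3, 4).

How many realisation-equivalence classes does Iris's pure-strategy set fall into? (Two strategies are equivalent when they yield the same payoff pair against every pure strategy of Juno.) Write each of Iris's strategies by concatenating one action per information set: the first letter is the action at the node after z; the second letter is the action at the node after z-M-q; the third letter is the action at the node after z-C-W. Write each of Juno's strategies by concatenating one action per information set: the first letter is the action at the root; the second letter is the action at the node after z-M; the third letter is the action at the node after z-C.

Iris has 12 pure strategies: Lkd, Lkb, Lhd, Lhb, Mkd, Mkb, Mhd, Mhb, Ckd, Ckb, Chd, Chb. Columns: zpS, zpN, zpW, zqS, zqN, zqW, wpS, wpN, wpW, wqS, wqN, wqW.
{Lkd, Lkb, Lhd, Lhb} → row (1,-3) (1,-3) (1,-3) (1,-3) (1,-3) (1,-3) (3,4) (3,4) (3,4) (3,4) (3,4) (3,4)
{Mkd, Mkb} → row (-1,3) (-1,3) (-1,3) (-2,4) (-2,4) (-2,4) (3,4) (3,4) (3,4) (3,4) (3,4) (3,4)
{Mhd, Mhb} → row (-1,3) (-1,3) (-1,3) (4,-1) (4,-1) (4,-1) (3,4) (3,4) (3,4) (3,4) (3,4) (3,4)
{Ckd, Chd} → row (-1,3) (5,5) (-3,-2) (-1,3) (5,5) (-3,-2) (3,4) (3,4) (3,4) (3,4) (3,4) (3,4)
{Ckb, Chb} → row (-1,3) (5,5) (-3,3) (-1,3) (5,5) (-3,3) (3,4) (3,4) (3,4) (3,4) (3,4) (3,4)
That's 5 distinct rows out of 12 strategies.

5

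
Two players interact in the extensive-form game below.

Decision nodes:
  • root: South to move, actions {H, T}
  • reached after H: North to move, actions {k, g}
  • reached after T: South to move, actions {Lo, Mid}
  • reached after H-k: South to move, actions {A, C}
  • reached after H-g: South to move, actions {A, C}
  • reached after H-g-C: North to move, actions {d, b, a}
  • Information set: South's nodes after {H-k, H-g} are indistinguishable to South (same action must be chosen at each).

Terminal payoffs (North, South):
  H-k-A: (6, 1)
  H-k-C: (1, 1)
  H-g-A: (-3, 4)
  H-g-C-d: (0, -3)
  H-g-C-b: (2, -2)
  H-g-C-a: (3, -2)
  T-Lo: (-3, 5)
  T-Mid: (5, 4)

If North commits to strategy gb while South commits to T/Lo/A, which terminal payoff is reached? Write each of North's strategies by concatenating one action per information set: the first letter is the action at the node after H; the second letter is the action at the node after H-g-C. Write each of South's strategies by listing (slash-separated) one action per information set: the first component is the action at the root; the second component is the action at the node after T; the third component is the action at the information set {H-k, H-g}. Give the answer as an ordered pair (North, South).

Trace the play path from the root:
  South plays T
  South plays Lo at [T]
→ terminal payoff (-3, 5).
(North's choice at the node after H is never reached on this path, so it doesn't affect the outcome.)

(-3, 5)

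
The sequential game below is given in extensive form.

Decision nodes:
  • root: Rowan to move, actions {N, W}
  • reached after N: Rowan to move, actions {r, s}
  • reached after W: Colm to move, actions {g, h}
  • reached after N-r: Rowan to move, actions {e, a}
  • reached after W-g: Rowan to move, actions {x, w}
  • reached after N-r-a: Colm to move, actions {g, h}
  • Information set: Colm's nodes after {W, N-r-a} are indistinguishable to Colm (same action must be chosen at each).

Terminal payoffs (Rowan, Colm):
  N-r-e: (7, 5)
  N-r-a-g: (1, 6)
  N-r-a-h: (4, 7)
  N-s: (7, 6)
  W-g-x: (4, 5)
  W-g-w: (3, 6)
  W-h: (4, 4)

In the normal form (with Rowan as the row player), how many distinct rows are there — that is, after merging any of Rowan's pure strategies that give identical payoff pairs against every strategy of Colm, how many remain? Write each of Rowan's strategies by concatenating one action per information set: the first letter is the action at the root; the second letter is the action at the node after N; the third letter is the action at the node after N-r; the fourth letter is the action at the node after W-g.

5

Rowan has 16 pure strategies: Nrex, Nrew, Nrax, Nraw, Nsex, Nsew, Nsax, Nsaw, Wrex, Wrew, Wrax, Wraw, Wsex, Wsew, Wsax, Wsaw. Columns: g, h.
{Nrex, Nrew} → row (7,5) (7,5)
{Nrax, Nraw} → row (1,6) (4,7)
{Nsex, Nsew, Nsax, Nsaw} → row (7,6) (7,6)
{Wrex, Wrax, Wsex, Wsax} → row (4,5) (4,4)
{Wrew, Wraw, Wsew, Wsaw} → row (3,6) (4,4)
That's 5 distinct rows out of 16 strategies.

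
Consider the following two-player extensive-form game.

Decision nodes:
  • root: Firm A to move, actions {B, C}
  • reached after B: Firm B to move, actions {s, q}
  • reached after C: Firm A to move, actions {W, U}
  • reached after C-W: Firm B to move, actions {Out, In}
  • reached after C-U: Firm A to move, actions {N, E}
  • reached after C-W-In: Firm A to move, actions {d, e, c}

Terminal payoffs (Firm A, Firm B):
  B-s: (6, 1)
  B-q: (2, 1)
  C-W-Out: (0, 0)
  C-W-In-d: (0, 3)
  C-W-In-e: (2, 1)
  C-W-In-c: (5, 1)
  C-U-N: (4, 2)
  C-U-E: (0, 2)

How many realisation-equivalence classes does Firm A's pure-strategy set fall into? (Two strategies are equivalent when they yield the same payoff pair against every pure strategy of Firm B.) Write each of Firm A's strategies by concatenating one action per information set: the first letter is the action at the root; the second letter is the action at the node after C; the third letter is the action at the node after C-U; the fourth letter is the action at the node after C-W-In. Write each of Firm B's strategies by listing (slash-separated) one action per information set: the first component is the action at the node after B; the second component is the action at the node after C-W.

6

Firm A has 24 pure strategies: BWNd, BWNe, BWNc, BWEd, BWEe, BWEc, BUNd, BUNe, BUNc, BUEd, BUEe, BUEc, CWNd, CWNe, CWNc, CWEd, CWEe, CWEc, CUNd, CUNe, CUNc, CUEd, CUEe, CUEc. Columns: s/Out, s/In, q/Out, q/In.
{BWNd, BWNe, BWNc, BWEd, BWEe, BWEc, BUNd, BUNe, BUNc, BUEd, BUEe, BUEc} → row (6,1) (6,1) (2,1) (2,1)
{CWNd, CWEd} → row (0,0) (0,3) (0,0) (0,3)
{CWNe, CWEe} → row (0,0) (2,1) (0,0) (2,1)
{CWNc, CWEc} → row (0,0) (5,1) (0,0) (5,1)
{CUNd, CUNe, CUNc} → row (4,2) (4,2) (4,2) (4,2)
{CUEd, CUEe, CUEc} → row (0,2) (0,2) (0,2) (0,2)
That's 6 distinct rows out of 24 strategies.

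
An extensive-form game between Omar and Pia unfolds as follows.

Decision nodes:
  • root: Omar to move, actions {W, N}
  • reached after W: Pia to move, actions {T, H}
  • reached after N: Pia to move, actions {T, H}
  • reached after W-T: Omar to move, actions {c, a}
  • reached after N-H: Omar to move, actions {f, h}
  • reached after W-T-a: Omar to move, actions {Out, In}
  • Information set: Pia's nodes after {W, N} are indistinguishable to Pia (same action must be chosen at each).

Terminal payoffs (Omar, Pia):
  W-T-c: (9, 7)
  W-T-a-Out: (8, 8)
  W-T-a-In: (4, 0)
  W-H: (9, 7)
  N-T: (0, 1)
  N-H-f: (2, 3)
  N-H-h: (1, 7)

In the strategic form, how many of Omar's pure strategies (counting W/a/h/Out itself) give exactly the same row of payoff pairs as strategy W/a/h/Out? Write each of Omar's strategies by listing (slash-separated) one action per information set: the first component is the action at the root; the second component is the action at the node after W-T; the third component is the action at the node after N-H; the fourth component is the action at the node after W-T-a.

Row for W/a/h/Out (columns T, H): (8,8) (9,7).
Under W/a/h/Out, Omar's choice at the node after N-H can never be reached regardless of what Pia does, so varying those choices leaves every outcome unchanged.
Holding the reachable choices fixed and varying the unreachable one freely already gives 2 equivalent strategies.
No other strategy reproduces this row, so those 2 are the full class: W/a/f/Out, W/a/h/Out.

2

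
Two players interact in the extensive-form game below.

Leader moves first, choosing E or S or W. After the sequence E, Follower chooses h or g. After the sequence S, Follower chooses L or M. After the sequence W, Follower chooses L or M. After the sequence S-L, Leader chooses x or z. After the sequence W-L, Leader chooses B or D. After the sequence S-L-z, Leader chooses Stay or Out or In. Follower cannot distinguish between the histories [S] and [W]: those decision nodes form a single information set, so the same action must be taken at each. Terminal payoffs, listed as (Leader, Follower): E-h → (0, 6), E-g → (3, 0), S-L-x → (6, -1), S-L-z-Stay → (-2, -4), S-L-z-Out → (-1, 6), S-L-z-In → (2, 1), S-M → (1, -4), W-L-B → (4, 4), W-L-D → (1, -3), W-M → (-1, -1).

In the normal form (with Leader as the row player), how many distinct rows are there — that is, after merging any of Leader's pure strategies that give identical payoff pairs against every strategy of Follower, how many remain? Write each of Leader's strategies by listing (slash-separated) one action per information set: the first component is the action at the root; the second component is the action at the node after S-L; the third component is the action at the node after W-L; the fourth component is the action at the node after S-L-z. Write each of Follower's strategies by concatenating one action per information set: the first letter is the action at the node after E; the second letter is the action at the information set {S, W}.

Leader has 36 pure strategies: E/x/B/Stay, E/x/B/Out, E/x/B/In, E/x/D/Stay, E/x/D/Out, E/x/D/In, E/z/B/Stay, E/z/B/Out, E/z/B/In, E/z/D/Stay, E/z/D/Out, E/z/D/In, S/x/B/Stay, S/x/B/Out, S/x/B/In, S/x/D/Stay, S/x/D/Out, S/x/D/In, S/z/B/Stay, S/z/B/Out, S/z/B/In, S/z/D/Stay, S/z/D/Out, S/z/D/In, W/x/B/Stay, W/x/B/Out, W/x/B/In, W/x/D/Stay, W/x/D/Out, W/x/D/In, W/z/B/Stay, W/z/B/Out, W/z/B/In, W/z/D/Stay, W/z/D/Out, W/z/D/In. Columns: hL, hM, gL, gM.
{E/x/B/Stay, E/x/B/Out, E/x/B/In, E/x/D/Stay, E/x/D/Out, E/x/D/In, E/z/B/Stay, E/z/B/Out, E/z/B/In, E/z/D/Stay, E/z/D/Out, E/z/D/In} → row (0,6) (0,6) (3,0) (3,0)
{S/x/B/Stay, S/x/B/Out, S/x/B/In, S/x/D/Stay, S/x/D/Out, S/x/D/In} → row (6,-1) (1,-4) (6,-1) (1,-4)
{S/z/B/Stay, S/z/D/Stay} → row (-2,-4) (1,-4) (-2,-4) (1,-4)
{S/z/B/Out, S/z/D/Out} → row (-1,6) (1,-4) (-1,6) (1,-4)
{S/z/B/In, S/z/D/In} → row (2,1) (1,-4) (2,1) (1,-4)
{W/x/B/Stay, W/x/B/Out, W/x/B/In, W/z/B/Stay, W/z/B/Out, W/z/B/In} → row (4,4) (-1,-1) (4,4) (-1,-1)
{W/x/D/Stay, W/x/D/Out, W/x/D/In, W/z/D/Stay, W/z/D/Out, W/z/D/In} → row (1,-3) (-1,-1) (1,-3) (-1,-1)
That's 7 distinct rows out of 36 strategies.

7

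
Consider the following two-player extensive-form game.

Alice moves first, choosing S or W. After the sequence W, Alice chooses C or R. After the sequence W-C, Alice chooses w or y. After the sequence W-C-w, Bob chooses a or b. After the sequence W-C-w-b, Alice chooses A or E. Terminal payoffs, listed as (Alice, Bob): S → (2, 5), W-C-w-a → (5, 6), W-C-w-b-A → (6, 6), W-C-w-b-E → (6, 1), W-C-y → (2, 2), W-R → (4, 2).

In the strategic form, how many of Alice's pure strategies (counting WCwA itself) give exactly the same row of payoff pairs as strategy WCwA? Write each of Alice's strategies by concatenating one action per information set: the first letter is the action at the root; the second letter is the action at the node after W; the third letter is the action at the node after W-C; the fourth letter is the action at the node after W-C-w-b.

Row for WCwA (columns a, b): (5,6) (6,6).
Every one of Alice's information sets is on the play path for some reply by Bob when Alice follows WCwA.
Changing the action at any of them therefore changes at least one column, so only WCwA itself gives this row.

1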